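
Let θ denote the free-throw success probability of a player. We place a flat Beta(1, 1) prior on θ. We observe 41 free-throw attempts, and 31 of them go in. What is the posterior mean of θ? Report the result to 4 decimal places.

The binomial likelihood is conjugate to the Beta prior: with 31 successes and 10 failures, the posterior is Beta(1+31, 1+10) = Beta(32, 11).
Posterior mean = α/(α+β) = 32/43 = 0.7442.

Posterior mean ≈ 0.7442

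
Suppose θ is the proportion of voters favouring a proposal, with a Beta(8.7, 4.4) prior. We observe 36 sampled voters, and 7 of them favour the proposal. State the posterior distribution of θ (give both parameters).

Observing 7 successes and 29 failures updates Beta(8.7, 4.4) by adding the success and failure counts to the two shape parameters: α = 8.7+7 = 15.7, β = 4.4+29 = 33.4.

Posterior: Beta(15.7, 33.4)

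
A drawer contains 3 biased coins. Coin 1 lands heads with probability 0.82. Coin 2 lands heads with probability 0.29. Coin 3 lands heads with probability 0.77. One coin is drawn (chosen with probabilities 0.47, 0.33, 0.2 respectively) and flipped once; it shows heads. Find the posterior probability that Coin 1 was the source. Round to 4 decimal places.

P(heads|C1) = 0.82; P(heads|C2) = 0.29; P(heads|C3) = 0.77.
Prior × likelihood for each source: 0.47·0.82=0.3854, 0.33·0.29=0.09570, 0.2·0.77=0.1540. Summing gives P(heads) = 0.63510.
P(Coin 1 | heads) = 0.3854 / 0.63510 = 0.6068.

Posterior probability ≈ 0.6068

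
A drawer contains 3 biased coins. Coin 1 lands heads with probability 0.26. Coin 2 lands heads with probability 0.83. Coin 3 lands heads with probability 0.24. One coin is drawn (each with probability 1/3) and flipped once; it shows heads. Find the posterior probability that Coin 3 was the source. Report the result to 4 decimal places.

Posterior probability ≈ 0.1805

P(heads|C1) = 0.26; P(heads|C2) = 0.83; P(heads|C3) = 0.24.
Prior × likelihood for each source: 0.333333·0.26=0.08667, 0.333333·0.83=0.2767, 0.333333·0.24=0.08000. Summing gives P(heads) = 0.44333.
P(Coin 3 | heads) = 0.08000 / 0.44333 = 0.1805.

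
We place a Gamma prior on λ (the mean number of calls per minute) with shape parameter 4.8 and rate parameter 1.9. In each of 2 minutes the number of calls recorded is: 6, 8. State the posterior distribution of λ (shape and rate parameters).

Posterior: Gamma(shape=18.8, rate=3.9)

Total count ∑xᵢ = 14 over n = 2 minutes.
Gamma is conjugate to the Poisson likelihood: posterior is Gamma(shape = 4.8+14 = 18.8, rate = 1.9+2 = 3.9).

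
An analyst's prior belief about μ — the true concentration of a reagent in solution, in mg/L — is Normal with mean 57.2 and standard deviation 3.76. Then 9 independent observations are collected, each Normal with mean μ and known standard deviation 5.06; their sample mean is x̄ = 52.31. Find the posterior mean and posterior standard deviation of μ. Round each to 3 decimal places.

With known σ, the Normal prior is conjugate. Weight on the data is w = (n/σ²)/(n/σ² + 1/τ₀²) = 0.351513/(0.351513+0.0707334) = 0.83248.
Posterior mean = w·x̄ + (1−w)·μ₀ = 0.83248·52.31 + 0.16752·57.2 = 53.129. Posterior variance = 1/(0.351513+0.0707334) = 2.36829, so SD = 1.539.

Posterior mean ≈ 53.129; posterior SD ≈ 1.539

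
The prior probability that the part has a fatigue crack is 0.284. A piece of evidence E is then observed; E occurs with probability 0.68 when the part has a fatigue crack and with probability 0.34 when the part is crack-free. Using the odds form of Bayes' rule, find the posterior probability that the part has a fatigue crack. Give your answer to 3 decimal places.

Prior odds = 0.284/(1−0.284) = 0.39665. In log-odds, ln(0.39665) = -0.92471.
Add log likelihood ratio: ln(2.0000) = 0.69315.
Posterior log-odds = -0.23156, so posterior odds = exp(-0.23156) = 0.79330. Converting, P(H|E) = 0.79330/1.7933 = 0.442.

Posterior probability ≈ 0.442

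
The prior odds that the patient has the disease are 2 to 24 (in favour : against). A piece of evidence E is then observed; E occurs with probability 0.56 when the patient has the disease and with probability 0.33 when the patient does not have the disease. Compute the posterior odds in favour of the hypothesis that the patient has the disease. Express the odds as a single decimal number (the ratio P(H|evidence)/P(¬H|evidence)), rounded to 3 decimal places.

Posterior odds ≈ 0.141

Prior odds = 2/24 = 0.083333. In log-odds, ln(0.083333) = -2.4849.
Add log likelihood ratio: ln(1.6970) = 0.52884.
Posterior log-odds = -1.9561, so posterior odds = exp(-1.9561) = 0.14141.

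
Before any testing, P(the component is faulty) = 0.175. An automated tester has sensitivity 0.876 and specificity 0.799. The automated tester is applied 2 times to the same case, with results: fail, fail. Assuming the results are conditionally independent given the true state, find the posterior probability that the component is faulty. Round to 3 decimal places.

Posterior P(H) ≈ 0.801

Let H be the event that the component is faulty; start with P(H) = 0.175. P('fail'|H) = 0.876, P('fail'|¬H) = 0.201.
Update on result 1 ('fail'): P(H) ← 0.876·0.1750 / (0.876·0.1750 + 0.201·0.8250) = 0.15330/0.31912 = 0.4804.
Update on result 2 ('fail'): P(H) ← 0.876·0.4804 / (0.876·0.4804 + 0.201·0.5196) = 0.42081/0.52525 = 0.8012.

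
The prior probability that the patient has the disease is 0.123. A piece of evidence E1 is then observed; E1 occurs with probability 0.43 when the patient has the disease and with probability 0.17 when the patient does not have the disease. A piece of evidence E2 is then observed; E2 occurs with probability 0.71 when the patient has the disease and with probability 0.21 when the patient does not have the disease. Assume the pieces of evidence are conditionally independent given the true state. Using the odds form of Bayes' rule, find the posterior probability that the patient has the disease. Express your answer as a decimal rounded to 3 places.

Posterior probability ≈ 0.545

Prior odds = 0.123/(1−0.123) = 0.14025.
Likelihood ratio for E1 = 0.43/0.17 = 2.5294.
Likelihood ratio for E2 = 0.71/0.21 = 3.3810.
Posterior odds = prior odds × LR₁ × LR₂ = 1.1994.
Posterior probability = odds/(1+odds) = 1.1994/2.1994 = 0.545.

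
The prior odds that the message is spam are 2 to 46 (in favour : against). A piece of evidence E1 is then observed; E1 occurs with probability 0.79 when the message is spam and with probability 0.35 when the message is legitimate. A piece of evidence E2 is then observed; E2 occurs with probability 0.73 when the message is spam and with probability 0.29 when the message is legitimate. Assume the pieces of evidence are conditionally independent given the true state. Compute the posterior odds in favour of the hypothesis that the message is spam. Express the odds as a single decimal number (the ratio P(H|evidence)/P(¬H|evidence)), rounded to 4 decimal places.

Prior odds = 2/46 = 0.043478.
Likelihood ratio for E1 = 0.79/0.35 = 2.2571.
Likelihood ratio for E2 = 0.73/0.29 = 2.5172.
Posterior odds = prior odds × LR₁ × LR₂ = 0.24703.

Posterior odds ≈ 0.2470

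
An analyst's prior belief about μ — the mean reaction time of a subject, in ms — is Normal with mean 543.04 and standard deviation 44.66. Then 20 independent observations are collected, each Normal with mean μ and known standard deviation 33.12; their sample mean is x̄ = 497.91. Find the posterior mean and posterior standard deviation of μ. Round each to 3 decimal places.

Posterior mean ≈ 499.118; posterior SD ≈ 7.306

With known σ, the Normal prior is conjugate. Weight on the data is w = (n/σ²)/(n/σ² + 1/τ₀²) = 0.0182326/(0.0182326+0.00050137) = 0.97324.
Posterior mean = w·x̄ + (1−w)·μ₀ = 0.97324·497.91 + 0.026763·543.04 = 499.118. Posterior variance = 1/(0.0182326+0.00050137) = 53.3789, so SD = 7.306.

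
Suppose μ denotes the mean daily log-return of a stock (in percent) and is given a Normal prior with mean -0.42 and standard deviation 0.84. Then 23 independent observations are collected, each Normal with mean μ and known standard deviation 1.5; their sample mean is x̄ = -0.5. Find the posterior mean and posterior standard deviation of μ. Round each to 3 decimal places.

Posterior mean ≈ -0.490; posterior SD ≈ 0.293

With known σ, the Normal prior is conjugate. Weight on the data is w = (n/σ²)/(n/σ² + 1/τ₀²) = 10.2222/(10.2222+1.41723) = 0.87824.
Posterior mean = w·x̄ + (1−w)·μ₀ = 0.87824·-0.5 + 0.12176·-0.42 = -0.490. Posterior variance = 1/(10.2222+1.41723) = 0.0859147, so SD = 0.293.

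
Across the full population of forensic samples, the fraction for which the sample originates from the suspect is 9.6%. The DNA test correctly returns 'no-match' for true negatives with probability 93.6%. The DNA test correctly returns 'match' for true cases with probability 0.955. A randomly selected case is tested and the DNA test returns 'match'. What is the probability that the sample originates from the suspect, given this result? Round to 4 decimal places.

Let H be the event that the sample originates from the suspect. P(H) = 0.096, so P(¬H) = 0.904. With E the 'match' result, P(E|H) = 0.955 and P(E|¬H) = 0.064.
P(E) = 0.955·0.096 + 0.064·0.904 = 0.091680 + 0.057856 = 0.14954.
By Bayes' theorem, P(H|E) = 0.091680 / 0.14954 = 0.6131.

P(H | E) ≈ 0.6131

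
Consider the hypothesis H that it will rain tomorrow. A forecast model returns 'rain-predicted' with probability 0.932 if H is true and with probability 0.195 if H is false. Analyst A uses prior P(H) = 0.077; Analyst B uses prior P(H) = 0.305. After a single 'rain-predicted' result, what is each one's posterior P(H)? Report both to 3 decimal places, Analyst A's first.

P('+'|H) = 0.932, P('+'|¬H) = 0.195.
Analyst A: numerator 0.932·0.077 = 0.071764; evidence = 0.071764+0.195·0.923 = 0.25175; posterior = 0.285.
Analyst B: numerator 0.932·0.305 = 0.28426; evidence = 0.28426+0.195·0.695 = 0.41979; posterior = 0.677.

Analyst A: 0.285; Analyst B: 0.677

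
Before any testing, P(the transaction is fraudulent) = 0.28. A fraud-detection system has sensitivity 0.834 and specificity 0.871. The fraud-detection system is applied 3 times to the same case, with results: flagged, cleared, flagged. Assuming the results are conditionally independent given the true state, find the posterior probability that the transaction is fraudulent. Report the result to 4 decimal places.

Let H be the event that the transaction is fraudulent; start with P(H) = 0.28. P('flagged'|H) = 0.834, P('flagged'|¬H) = 0.129.
Update on result 1 ('flagged'): P(H) ← 0.834·0.2800 / (0.834·0.2800 + 0.129·0.7200) = 0.23352/0.32640 = 0.7154.
Update on result 2 ('cleared'): P(H) ← 0.166·0.7154 / (0.166·0.7154 + 0.871·0.2846) = 0.11876/0.36661 = 0.3239.
Update on result 3 ('flagged'): P(H) ← 0.834·0.3239 / (0.834·0.3239 + 0.129·0.6761) = 0.27017/0.35738 = 0.7560.

Posterior P(H) ≈ 0.7560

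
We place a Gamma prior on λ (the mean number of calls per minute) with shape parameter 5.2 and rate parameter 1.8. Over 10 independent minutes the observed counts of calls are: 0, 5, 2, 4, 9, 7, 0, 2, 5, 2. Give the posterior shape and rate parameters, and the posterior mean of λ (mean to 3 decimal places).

Total count ∑xᵢ = 36 over n = 10 minutes.
Gamma is conjugate to the Poisson likelihood: posterior is Gamma(shape = 5.2+36 = 41.2, rate = 1.8+10 = 11.8).
Posterior mean = shape/rate = 41.2/11.8 = 3.492.

Posterior: Gamma(shape=41.2, rate=11.8); mean ≈ 3.492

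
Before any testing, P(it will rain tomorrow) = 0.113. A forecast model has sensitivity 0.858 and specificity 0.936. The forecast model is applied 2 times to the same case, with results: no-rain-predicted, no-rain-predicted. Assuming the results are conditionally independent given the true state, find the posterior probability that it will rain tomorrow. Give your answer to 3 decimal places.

Posterior P(H) ≈ 0.003

With H the event that it will rain tomorrow, the joint likelihood of the observed sequence is P(data|H) = 0.142·0.142 = 0.020164 and P(data|¬H) = 0.936·0.936 = 0.87610.
Bayes: P(H|data) = 0.113·0.020164 / (0.113·0.020164 + 0.887·0.87610) = 0.0022785/0.77938 = 0.0029.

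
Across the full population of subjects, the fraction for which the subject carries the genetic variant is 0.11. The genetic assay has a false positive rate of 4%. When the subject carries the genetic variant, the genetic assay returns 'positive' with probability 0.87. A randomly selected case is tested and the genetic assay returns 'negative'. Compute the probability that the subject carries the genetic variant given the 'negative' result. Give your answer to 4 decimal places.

P(H | E) ≈ 0.0165

Let H be the event that the subject carries the genetic variant. P(H) = 0.11, so P(¬H) = 0.89. With E the 'negative' result, P(E|H) = 0.13 and P(E|¬H) = 0.96.
P(E) = 0.13·0.11 + 0.96·0.89 = 0.014300 + 0.85440 = 0.86870.
By Bayes' theorem, P(H|E) = 0.014300 / 0.86870 = 0.0165.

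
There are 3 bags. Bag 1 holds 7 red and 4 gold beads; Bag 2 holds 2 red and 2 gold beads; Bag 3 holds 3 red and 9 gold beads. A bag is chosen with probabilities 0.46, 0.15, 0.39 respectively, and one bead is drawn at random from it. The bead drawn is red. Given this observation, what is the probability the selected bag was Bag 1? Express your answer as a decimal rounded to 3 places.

Tabulate prior·likelihood by source: [1] prior 0.46, lik 0.6364, product 0.2927; [2] prior 0.15, lik 0.5, product 0.07500; [3] prior 0.39, lik 0.25, product 0.09750.
Normalizing constant = 0.46523; the posterior for Bag 1 is its product over the sum, 0.2927/0.46523 = 0.629.

Posterior probability ≈ 0.629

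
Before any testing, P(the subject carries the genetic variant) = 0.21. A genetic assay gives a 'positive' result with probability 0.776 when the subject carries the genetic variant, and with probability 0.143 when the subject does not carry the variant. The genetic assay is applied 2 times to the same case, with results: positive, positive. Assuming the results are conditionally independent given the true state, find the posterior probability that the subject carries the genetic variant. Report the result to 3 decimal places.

With H the event that the subject carries the genetic variant, the joint likelihood of the observed sequence is P(data|H) = 0.776·0.776 = 0.60218 and P(data|¬H) = 0.143·0.143 = 0.020449.
Bayes: P(H|data) = 0.21·0.60218 / (0.21·0.60218 + 0.79·0.020449) = 0.12646/0.14261 = 0.8867.

Posterior P(H) ≈ 0.887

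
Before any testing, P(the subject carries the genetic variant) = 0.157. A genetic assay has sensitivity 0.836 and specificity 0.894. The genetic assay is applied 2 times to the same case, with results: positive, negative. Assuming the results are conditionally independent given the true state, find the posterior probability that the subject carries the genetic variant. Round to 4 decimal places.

Posterior P(H) ≈ 0.2123

With H the event that the subject carries the genetic variant, the joint likelihood of the observed sequence is P(data|H) = 0.836·0.164 = 0.13710 and P(data|¬H) = 0.106·0.894 = 0.094764.
Bayes: P(H|data) = 0.157·0.13710 / (0.157·0.13710 + 0.843·0.094764) = 0.021525/0.10141 = 0.2123.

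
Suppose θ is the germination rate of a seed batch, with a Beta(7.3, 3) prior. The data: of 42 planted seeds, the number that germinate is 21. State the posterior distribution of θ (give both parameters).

The binomial likelihood is conjugate to the Beta prior: with 21 successes and 21 failures, the posterior is Beta(7.3+21, 3+21) = Beta(28.3, 24).

Posterior: Beta(28.3, 24)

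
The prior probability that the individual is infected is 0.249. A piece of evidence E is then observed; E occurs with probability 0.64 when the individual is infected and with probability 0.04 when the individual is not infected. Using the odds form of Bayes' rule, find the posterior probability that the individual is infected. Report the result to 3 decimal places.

Posterior probability ≈ 0.841

Prior odds = 0.249/(1−0.249) = 0.33156. In log-odds, ln(0.33156) = -1.1040.
Add log likelihood ratio: ln(16.000) = 2.7726.
Posterior log-odds = 1.6686, so posterior odds = exp(1.6686) = 5.3049. Converting, P(H|E) = 5.3049/6.3049 = 0.841.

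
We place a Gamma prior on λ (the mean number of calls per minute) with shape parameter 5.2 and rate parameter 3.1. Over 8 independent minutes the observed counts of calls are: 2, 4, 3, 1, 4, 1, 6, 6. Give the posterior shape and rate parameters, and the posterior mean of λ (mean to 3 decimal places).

The Poisson likelihood adds the total count to the shape and the number of exposure periods to the rate. Here ∑xᵢ = 27 and n = 8, so shape 5.2→32.2 and rate 3.1→11.1.
Posterior mean = shape/rate = 32.2/11.1 = 2.901.

Posterior: Gamma(shape=32.2, rate=11.1); mean ≈ 2.901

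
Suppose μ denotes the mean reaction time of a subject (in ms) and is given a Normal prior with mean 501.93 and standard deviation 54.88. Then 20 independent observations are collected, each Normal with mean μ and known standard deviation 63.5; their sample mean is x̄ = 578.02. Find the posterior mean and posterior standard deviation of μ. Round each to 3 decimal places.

Posterior mean ≈ 573.246; posterior SD ≈ 13.746

With known σ, the Normal prior is conjugate. Weight on the data is w = (n/σ²)/(n/σ² + 1/τ₀²) = 0.00496001/(0.00496001+0.00033203) = 0.93726.
Posterior mean = w·x̄ + (1−w)·μ₀ = 0.93726·578.02 + 0.062741·501.93 = 573.246. Posterior variance = 1/(0.00496001+0.00033203) = 188.963, so SD = 13.746.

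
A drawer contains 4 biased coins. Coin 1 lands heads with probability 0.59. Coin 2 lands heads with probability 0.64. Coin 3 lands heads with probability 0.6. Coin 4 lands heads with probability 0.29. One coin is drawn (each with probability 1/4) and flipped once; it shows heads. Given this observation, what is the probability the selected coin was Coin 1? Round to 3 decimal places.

P(heads|C1) = 0.59; P(heads|C2) = 0.64; P(heads|C3) = 0.6; P(heads|C4) = 0.29.
Prior × likelihood for each source: 0.25·0.59=0.1475, 0.25·0.64=0.1600, 0.25·0.6=0.1500, 0.25·0.29=0.07250. Summing gives P(heads) = 0.53000.
P(Coin 1 | heads) = 0.1475 / 0.53000 = 0.278.

Posterior probability ≈ 0.278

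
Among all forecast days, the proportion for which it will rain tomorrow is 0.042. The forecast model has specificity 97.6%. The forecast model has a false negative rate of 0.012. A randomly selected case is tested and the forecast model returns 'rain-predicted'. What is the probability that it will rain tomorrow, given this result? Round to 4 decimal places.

Write H for 'it will rain tomorrow'. Prior odds H:¬H = 0.042/0.958 = 0.043841. For the 'rain-predicted' outcome, the likelihood ratio is 0.988/0.024 = 41.167.
Posterior odds = 0.043841 × 41.167 = 1.8048, so P(H|E) = 1.8048/(1+1.8048) = 0.6435.

P(H | E) ≈ 0.6435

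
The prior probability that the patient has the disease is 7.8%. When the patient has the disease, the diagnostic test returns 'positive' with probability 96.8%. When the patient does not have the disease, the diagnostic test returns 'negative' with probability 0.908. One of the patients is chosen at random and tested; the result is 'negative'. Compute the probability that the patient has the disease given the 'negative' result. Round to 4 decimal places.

Write H for 'the patient has the disease'. Prior odds H:¬H = 0.078/0.922 = 0.084599. For the 'negative' outcome, the likelihood ratio is 0.032/0.908 = 0.035242.
Posterior odds = 0.084599 × 0.035242 = 0.0029815, so P(H|E) = 0.0029815/(1+0.0029815) = 0.0030.

P(H | E) ≈ 0.0030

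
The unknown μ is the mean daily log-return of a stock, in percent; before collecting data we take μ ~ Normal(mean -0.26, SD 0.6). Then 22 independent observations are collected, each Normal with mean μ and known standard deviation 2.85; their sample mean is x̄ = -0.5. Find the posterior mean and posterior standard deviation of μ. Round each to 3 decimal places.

Posterior mean ≈ -0.378; posterior SD ≈ 0.427

Prior precision 1/τ₀² = 1/0.6² = 2.77778; data precision n/σ² = 22/2.85² = 2.70853.
Posterior precision = 2.77778 + 2.70853 = 5.48630, giving posterior SD = 1/√5.48630 = 0.427.
Posterior mean = (2.77778·-0.26 + 2.70853·-0.5) / 5.48630 = -0.378.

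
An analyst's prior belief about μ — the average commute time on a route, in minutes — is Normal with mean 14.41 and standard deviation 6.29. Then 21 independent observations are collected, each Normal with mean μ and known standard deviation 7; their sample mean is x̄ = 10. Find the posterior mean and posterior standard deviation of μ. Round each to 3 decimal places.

Posterior mean ≈ 10.246; posterior SD ≈ 1.484

Prior precision 1/τ₀² = 1/6.29² = 0.0252754; data precision n/σ² = 21/7² = 0.428571.
Posterior precision = 0.0252754 + 0.428571 = 0.453847, giving posterior SD = 1/√0.453847 = 1.484.
Posterior mean = (0.0252754·14.41 + 0.428571·10) / 0.453847 = 10.246.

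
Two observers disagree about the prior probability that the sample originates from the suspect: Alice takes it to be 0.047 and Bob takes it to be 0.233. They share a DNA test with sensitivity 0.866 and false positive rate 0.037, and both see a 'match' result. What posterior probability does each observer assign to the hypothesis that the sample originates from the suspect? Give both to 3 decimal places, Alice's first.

Alice: 0.536; Bob: 0.877

P('+'|H) = 0.866, P('+'|¬H) = 0.037.
Alice: numerator 0.866·0.047 = 0.040702; evidence = 0.040702+0.037·0.953 = 0.075963; posterior = 0.536.
Bob: numerator 0.866·0.233 = 0.20178; evidence = 0.20178+0.037·0.767 = 0.23016; posterior = 0.877.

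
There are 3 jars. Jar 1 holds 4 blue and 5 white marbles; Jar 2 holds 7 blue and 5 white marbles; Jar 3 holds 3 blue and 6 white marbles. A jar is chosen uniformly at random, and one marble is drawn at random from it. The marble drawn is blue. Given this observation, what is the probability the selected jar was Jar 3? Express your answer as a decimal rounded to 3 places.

Tabulate prior·likelihood by source: [1] prior 0.333333, lik 0.4444, product 0.1481; [2] prior 0.333333, lik 0.5833, product 0.1944; [3] prior 0.333333, lik 0.3333, product 0.1111.
Normalizing constant = 0.45370; the posterior for Jar 3 is its product over the sum, 0.1111/0.45370 = 0.245.

Posterior probability ≈ 0.245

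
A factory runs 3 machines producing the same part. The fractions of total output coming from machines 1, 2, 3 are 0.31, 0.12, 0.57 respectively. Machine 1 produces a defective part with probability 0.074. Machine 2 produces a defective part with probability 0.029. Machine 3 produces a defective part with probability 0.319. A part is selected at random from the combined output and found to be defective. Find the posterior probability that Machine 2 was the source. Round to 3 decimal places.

Posterior probability ≈ 0.017

P(defective|M1) = 0.074; P(defective|M2) = 0.029; P(defective|M3) = 0.319.
Prior × likelihood for each source: 0.31·0.074=0.02294, 0.12·0.029=0.003480, 0.57·0.319=0.1818. Summing gives P(defective) = 0.20825.
P(Machine 2 | defective) = 0.003480 / 0.20825 = 0.017.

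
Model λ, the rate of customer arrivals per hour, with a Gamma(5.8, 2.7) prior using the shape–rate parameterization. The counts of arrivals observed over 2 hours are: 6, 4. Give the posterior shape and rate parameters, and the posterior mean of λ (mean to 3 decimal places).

Posterior: Gamma(shape=15.8, rate=4.7); mean ≈ 3.362

Total count ∑xᵢ = 10 over n = 2 hours.
Gamma is conjugate to the Poisson likelihood: posterior is Gamma(shape = 5.8+10 = 15.8, rate = 2.7+2 = 4.7).
E[λ | data] = 15.8/4.7 = 3.362.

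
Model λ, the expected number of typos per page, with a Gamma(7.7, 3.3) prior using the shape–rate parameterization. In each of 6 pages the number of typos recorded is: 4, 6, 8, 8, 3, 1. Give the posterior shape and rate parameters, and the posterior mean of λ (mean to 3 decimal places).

Posterior: Gamma(shape=37.7, rate=9.3); mean ≈ 4.054

The Poisson likelihood adds the total count to the shape and the number of exposure periods to the rate. Here ∑xᵢ = 30 and n = 6, so shape 7.7→37.7 and rate 3.3→9.3.
Posterior mean = shape/rate = 37.7/9.3 = 4.054.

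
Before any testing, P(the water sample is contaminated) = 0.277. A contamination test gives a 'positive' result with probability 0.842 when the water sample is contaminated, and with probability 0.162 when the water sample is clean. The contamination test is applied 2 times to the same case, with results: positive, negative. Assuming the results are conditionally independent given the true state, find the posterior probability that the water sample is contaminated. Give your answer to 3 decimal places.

With H the event that the water sample is contaminated, the joint likelihood of the observed sequence is P(data|H) = 0.842·0.158 = 0.13304 and P(data|¬H) = 0.162·0.838 = 0.13576.
Bayes: P(H|data) = 0.277·0.13304 / (0.277·0.13304 + 0.723·0.13576) = 0.036851/0.13500 = 0.2730.

Posterior P(H) ≈ 0.273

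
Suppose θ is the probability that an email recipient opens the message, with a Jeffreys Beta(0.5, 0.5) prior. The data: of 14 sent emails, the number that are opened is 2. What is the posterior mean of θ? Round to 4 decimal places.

The binomial likelihood is conjugate to the Beta prior: with 2 successes and 12 failures, the posterior is Beta(0.5+2, 0.5+12) = Beta(2.5, 12.5).
Posterior mean = α/(α+β) = 2.5/15 = 0.1667.

Posterior mean ≈ 0.1667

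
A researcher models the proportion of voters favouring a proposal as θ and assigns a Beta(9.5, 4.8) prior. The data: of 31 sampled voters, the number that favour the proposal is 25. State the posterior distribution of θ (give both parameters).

The binomial likelihood is conjugate to the Beta prior: with 25 successes and 6 failures, the posterior is Beta(9.5+25, 4.8+6) = Beta(34.5, 10.8).

Posterior: Beta(34.5, 10.8)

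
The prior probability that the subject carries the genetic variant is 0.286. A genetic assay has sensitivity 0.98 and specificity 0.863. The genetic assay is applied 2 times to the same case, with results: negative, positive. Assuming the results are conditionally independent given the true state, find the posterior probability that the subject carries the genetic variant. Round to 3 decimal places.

Posterior P(H) ≈ 0.062

With H the event that the subject carries the genetic variant, the joint likelihood of the observed sequence is P(data|H) = 0.02·0.98 = 0.019600 and P(data|¬H) = 0.863·0.137 = 0.11823.
Bayes: P(H|data) = 0.286·0.019600 / (0.286·0.019600 + 0.714·0.11823) = 0.0056056/0.090023 = 0.0623.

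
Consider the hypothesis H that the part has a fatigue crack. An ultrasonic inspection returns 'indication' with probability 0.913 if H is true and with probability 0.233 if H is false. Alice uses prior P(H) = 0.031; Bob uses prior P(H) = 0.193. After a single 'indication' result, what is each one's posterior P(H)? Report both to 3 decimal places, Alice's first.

P('+'|H) = 0.913, P('+'|¬H) = 0.233.
Alice: numerator 0.913·0.031 = 0.028303; evidence = 0.028303+0.233·0.969 = 0.25408; posterior = 0.111.
Bob: numerator 0.913·0.193 = 0.17621; evidence = 0.17621+0.233·0.807 = 0.36424; posterior = 0.484.

Alice: 0.111; Bob: 0.484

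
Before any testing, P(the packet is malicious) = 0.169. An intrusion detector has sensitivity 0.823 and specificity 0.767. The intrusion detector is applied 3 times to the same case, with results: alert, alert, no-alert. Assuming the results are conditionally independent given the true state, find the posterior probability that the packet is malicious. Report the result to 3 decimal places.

With H the event that the packet is malicious, the joint likelihood of the observed sequence is P(data|H) = 0.823·0.823·0.177 = 0.11989 and P(data|¬H) = 0.233·0.233·0.767 = 0.041640.
Bayes: P(H|data) = 0.169·0.11989 / (0.169·0.11989 + 0.831·0.041640) = 0.020261/0.054864 = 0.3693.

Posterior P(H) ≈ 0.369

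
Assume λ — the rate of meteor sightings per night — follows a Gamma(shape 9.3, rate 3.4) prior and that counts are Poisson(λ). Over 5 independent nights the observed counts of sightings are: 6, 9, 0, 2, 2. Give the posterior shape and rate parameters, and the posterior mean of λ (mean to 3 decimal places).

The Poisson likelihood adds the total count to the shape and the number of exposure periods to the rate. Here ∑xᵢ = 19 and n = 5, so shape 9.3→28.3 and rate 3.4→8.4.
E[λ | data] = 28.3/8.4 = 3.369.

Posterior: Gamma(shape=28.3, rate=8.4); mean ≈ 3.369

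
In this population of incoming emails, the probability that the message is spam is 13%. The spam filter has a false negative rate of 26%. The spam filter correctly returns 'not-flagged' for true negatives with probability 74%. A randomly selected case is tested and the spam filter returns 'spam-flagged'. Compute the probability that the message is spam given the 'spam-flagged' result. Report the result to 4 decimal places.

Write H for 'the message is spam'. Prior odds H:¬H = 0.13/0.87 = 0.14943. For the 'spam-flagged' outcome, the likelihood ratio is 0.74/0.26 = 2.8462.
Posterior odds = 0.14943 × 2.8462 = 0.42529, so P(H|E) = 0.42529/(1+0.42529) = 0.2984.

P(H | E) ≈ 0.2984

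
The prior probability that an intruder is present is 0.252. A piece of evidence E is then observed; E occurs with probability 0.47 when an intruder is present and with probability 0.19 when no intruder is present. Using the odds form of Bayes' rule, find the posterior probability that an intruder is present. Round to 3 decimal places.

Prior odds = 0.252/(1−0.252) = 0.33690. In log-odds, ln(0.33690) = -1.0880.
Add log likelihood ratio: ln(2.4737) = 0.90571.
Posterior log-odds = -0.18227, so posterior odds = exp(-0.18227) = 0.83338. Converting, P(H|E) = 0.83338/1.8334 = 0.455.

Posterior probability ≈ 0.455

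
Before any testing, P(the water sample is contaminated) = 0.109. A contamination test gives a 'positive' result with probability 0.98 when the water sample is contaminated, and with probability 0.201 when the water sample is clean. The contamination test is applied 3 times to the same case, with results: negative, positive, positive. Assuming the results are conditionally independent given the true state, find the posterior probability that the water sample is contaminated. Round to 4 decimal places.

Let H be the event that the water sample is contaminated; start with P(H) = 0.109. P('positive'|H) = 0.98, P('positive'|¬H) = 0.201.
Update on result 1 ('negative'): P(H) ← 0.02·0.1090 / (0.02·0.1090 + 0.799·0.8910) = 0.0021800/0.71409 = 0.0031.
Update on result 2 ('positive'): P(H) ← 0.98·0.0031 / (0.98·0.0031 + 0.201·0.9969) = 0.0029918/0.20338 = 0.0147.
Update on result 3 ('positive'): P(H) ← 0.98·0.0147 / (0.98·0.0147 + 0.201·0.9853) = 0.014416/0.21246 = 0.0679.

Posterior P(H) ≈ 0.0679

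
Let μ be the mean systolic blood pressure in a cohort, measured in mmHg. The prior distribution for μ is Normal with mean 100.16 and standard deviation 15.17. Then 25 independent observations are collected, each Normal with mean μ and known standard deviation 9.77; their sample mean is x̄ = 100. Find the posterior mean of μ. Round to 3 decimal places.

Prior precision 1/τ₀² = 1/15.17² = 0.00434539; data precision n/σ² = 25/9.77² = 0.261909.
Posterior precision = 0.00434539 + 0.261909 = 0.266255.
Posterior mean = (0.00434539·100.16 + 0.261909·100) / 0.266255 = 100.003.

Posterior mean ≈ 100.003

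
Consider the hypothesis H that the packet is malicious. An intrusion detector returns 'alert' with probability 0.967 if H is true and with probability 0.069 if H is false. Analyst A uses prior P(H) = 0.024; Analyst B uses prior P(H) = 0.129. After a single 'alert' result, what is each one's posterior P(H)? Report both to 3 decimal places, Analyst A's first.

The likelihood ratio for an 'alert' result is 0.967/0.069 = 14.014.
Analyst A: prior odds 0.024/0.976 = 0.024590; posterior odds 0.34462; posterior probability 0.256.
Analyst B: prior odds 0.129/0.871 = 0.14811; posterior odds 2.0756; posterior probability 0.675.

Analyst A: 0.256; Analyst B: 0.675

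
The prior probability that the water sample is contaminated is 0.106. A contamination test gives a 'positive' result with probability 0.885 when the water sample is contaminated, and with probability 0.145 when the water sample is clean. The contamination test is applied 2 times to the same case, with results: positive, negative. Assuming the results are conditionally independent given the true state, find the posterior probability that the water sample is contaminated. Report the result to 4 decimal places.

Posterior P(H) ≈ 0.0887

Let H be the event that the water sample is contaminated; start with P(H) = 0.106. P('positive'|H) = 0.885, P('positive'|¬H) = 0.145.
Update on result 1 ('positive'): P(H) ← 0.885·0.1060 / (0.885·0.1060 + 0.145·0.8940) = 0.093810/0.22344 = 0.4198.
Update on result 2 ('negative'): P(H) ← 0.115·0.4198 / (0.115·0.4198 + 0.855·0.5802) = 0.048282/0.54432 = 0.0887.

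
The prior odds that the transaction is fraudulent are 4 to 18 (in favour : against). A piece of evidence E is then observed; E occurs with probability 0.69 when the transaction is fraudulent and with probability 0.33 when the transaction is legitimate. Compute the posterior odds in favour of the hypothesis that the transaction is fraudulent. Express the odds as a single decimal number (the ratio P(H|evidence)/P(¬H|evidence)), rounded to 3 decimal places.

Posterior odds ≈ 0.465

Prior odds = 4/18 = 0.22222. In log-odds, ln(0.22222) = -1.5041.
Add log likelihood ratio: ln(2.0909) = 0.73760.
Posterior log-odds = -0.76648, so posterior odds = exp(-0.76648) = 0.46465.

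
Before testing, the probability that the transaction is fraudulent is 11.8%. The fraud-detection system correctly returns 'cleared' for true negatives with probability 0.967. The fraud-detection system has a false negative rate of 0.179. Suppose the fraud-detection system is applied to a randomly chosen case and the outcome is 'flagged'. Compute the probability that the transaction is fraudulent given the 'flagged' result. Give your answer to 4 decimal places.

P(H | E) ≈ 0.7690

Write H for 'the transaction is fraudulent'. Prior odds H:¬H = 0.118/0.882 = 0.13379. For the 'flagged' outcome, the likelihood ratio is 0.821/0.033 = 24.879.
Posterior odds = 0.13379 × 24.879 = 3.3285, so P(H|E) = 3.3285/(1+3.3285) = 0.7690.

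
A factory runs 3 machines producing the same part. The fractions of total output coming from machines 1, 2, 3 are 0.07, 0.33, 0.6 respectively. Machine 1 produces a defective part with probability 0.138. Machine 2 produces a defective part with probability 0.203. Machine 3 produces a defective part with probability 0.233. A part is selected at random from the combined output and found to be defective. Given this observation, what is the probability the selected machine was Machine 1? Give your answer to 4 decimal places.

Tabulate prior·likelihood by source: [1] prior 0.07, lik 0.138, product 0.009660; [2] prior 0.33, lik 0.203, product 0.06699; [3] prior 0.6, lik 0.233, product 0.1398.
Normalizing constant = 0.21645; the posterior for Machine 1 is its product over the sum, 0.009660/0.21645 = 0.0446.

Posterior probability ≈ 0.0446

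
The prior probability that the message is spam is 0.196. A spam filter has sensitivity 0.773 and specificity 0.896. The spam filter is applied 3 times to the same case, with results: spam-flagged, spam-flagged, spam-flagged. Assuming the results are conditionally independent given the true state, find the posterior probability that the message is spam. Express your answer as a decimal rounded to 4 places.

Let H be the event that the message is spam; start with P(H) = 0.196. P('spam-flagged'|H) = 0.773, P('spam-flagged'|¬H) = 0.104.
Update on result 1 ('spam-flagged'): P(H) ← 0.773·0.1960 / (0.773·0.1960 + 0.104·0.8040) = 0.15151/0.23512 = 0.6444.
Update on result 2 ('spam-flagged'): P(H) ← 0.773·0.6444 / (0.773·0.6444 + 0.104·0.3556) = 0.49810/0.53509 = 0.9309.
Update on result 3 ('spam-flagged'): P(H) ← 0.773·0.9309 / (0.773·0.9309 + 0.104·0.0691) = 0.71957/0.72676 = 0.9901.

Posterior P(H) ≈ 0.9901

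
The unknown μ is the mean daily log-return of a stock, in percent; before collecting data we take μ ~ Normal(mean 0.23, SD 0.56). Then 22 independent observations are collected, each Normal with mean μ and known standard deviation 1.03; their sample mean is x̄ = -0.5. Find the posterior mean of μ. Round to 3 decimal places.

With known σ, the Normal prior is conjugate. Weight on the data is w = (n/σ²)/(n/σ² + 1/τ₀²) = 20.7371/(20.7371+3.18878) = 0.86672.
Posterior mean = w·x̄ + (1−w)·μ₀ = 0.86672·-0.5 + 0.13328·0.23 = -0.403.

Posterior mean ≈ -0.403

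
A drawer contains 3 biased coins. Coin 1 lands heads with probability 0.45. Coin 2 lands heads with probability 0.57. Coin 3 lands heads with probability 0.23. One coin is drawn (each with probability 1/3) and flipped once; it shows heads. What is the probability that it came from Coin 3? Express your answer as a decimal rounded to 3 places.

Posterior probability ≈ 0.184

P(heads|C1) = 0.45; P(heads|C2) = 0.57; P(heads|C3) = 0.23.
Prior × likelihood for each source: 0.333333·0.45=0.1500, 0.333333·0.57=0.1900, 0.333333·0.23=0.07667. Summing gives P(heads) = 0.41667.
P(Coin 3 | heads) = 0.07667 / 0.41667 = 0.184.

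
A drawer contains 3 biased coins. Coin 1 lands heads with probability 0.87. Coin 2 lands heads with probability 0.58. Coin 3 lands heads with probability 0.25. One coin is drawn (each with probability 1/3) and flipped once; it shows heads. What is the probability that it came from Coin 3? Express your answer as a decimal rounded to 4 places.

Posterior probability ≈ 0.1471

P(heads|C1) = 0.87; P(heads|C2) = 0.58; P(heads|C3) = 0.25.
Prior × likelihood for each source: 0.333333·0.87=0.2900, 0.333333·0.58=0.1933, 0.333333·0.25=0.08333. Summing gives P(heads) = 0.56667.
P(Coin 3 | heads) = 0.08333 / 0.56667 = 0.1471.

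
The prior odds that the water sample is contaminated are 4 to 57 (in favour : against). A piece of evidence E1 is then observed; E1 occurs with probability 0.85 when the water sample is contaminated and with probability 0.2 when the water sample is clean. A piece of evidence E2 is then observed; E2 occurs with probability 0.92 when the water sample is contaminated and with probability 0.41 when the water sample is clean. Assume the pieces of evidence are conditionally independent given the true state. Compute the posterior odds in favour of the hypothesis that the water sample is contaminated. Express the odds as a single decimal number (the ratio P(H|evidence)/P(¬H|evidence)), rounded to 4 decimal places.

Prior odds = 4/57 = 0.070175. In log-odds, ln(0.070175) = -2.6568.
Add log likelihood ratios: ln(4.2500) + ln(2.2439) = 2.2551.
Posterior log-odds = -0.40162, so posterior odds = exp(-0.40162) = 0.66923.

Posterior odds ≈ 0.6692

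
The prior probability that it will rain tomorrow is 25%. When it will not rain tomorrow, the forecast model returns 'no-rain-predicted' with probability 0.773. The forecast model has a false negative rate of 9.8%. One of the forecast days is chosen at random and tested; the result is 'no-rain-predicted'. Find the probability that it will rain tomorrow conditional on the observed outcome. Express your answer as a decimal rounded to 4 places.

Let H be the event that it will rain tomorrow. P(H) = 0.25, so P(¬H) = 0.75. With E the 'no-rain-predicted' result, P(E|H) = 0.098 and P(E|¬H) = 0.773.
P(E) = 0.098·0.25 + 0.773·0.75 = 0.024500 + 0.57975 = 0.60425.
By Bayes' theorem, P(H|E) = 0.024500 / 0.60425 = 0.0405.

P(H | E) ≈ 0.0405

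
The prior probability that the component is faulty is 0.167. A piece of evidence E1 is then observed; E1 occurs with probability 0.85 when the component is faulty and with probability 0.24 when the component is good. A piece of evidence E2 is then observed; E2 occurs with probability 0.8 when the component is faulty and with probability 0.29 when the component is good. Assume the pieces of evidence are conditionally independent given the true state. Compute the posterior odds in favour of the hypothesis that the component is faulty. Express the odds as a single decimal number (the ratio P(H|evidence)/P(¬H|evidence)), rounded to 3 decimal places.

Prior odds = 0.167/(1−0.167) = 0.20048.
Likelihood ratio for E1 = 0.85/0.24 = 3.5417.
Likelihood ratio for E2 = 0.8/0.29 = 2.7586.
Posterior odds = prior odds × LR₁ × LR₂ = 1.9587.

Posterior odds ≈ 1.959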